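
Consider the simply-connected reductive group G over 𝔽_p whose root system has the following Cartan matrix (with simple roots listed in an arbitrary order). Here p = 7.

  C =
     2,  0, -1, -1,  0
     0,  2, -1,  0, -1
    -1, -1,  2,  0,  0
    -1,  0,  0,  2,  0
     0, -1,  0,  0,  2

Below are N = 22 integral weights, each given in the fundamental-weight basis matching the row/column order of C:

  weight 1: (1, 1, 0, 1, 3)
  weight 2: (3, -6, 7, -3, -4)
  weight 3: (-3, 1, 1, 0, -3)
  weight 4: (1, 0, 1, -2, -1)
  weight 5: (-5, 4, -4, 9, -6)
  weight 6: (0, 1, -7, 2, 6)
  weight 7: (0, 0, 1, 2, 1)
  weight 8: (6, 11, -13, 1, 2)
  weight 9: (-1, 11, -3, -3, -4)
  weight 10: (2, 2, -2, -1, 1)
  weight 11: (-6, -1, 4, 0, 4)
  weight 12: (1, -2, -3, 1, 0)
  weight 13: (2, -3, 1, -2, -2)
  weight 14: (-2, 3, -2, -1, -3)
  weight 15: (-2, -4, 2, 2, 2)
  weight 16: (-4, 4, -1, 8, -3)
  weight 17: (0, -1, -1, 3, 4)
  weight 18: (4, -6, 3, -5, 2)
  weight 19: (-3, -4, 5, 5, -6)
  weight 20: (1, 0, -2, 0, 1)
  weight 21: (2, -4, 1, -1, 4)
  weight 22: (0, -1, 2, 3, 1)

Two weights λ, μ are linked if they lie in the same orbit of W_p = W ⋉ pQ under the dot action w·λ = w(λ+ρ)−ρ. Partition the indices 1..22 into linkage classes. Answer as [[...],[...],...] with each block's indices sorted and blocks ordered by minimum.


Cartan matrix: type A_5 (|W|=720); un-permuting the 5 rows.

Ā_7 reps of the 22 weights (A_5, coords as presented):

    [1] (0, 2, 1, 2, 0)
    [2] (0, 2, 1, 2, 0)
    [3] (1, 0, 0, 1, 2)
    [4] (1, 1, 2, 1, 0)
    [5] (0, 1, 3, 0, 1)
    [6] (0, 1, 3, 0, 1)
    [7] (1, 1, 2, 1, 0)
    [8] (2, 2, 1, 0, 2)
    [9] (2, 2, 1, 0, 2)
    [10] (2, 2, 1, 0, 2)
    [11] (1, 0, 0, 1, 2)
    [12] (1, 0, 0, 1, 2)
    [13] (1, 0, 1, 1, 2)
    [14] (1, 0, 0, 1, 2)
    [15] (0, 2, 1, 2, 0)
    [16] (0, 2, 1, 2, 0)
    [17] (1, 0, 0, 1, 2)
    [18] (0, 2, 1, 2, 0)
    [19] (1, 1, 2, 1, 0)
    [20] (1, 0, 1, 1, 2)
    [21] (2, 2, 1, 0, 2)
    [22] (1, 1, 2, 1, 0)

Linkage partition of the 22 weights (6 classes, p=7):

[[1, 2, 15, 16, 18], [3, 11, 12, 14, 17], [4, 7, 19, 22], [5, 6], [8, 9, 10, 21], [13, 20]]


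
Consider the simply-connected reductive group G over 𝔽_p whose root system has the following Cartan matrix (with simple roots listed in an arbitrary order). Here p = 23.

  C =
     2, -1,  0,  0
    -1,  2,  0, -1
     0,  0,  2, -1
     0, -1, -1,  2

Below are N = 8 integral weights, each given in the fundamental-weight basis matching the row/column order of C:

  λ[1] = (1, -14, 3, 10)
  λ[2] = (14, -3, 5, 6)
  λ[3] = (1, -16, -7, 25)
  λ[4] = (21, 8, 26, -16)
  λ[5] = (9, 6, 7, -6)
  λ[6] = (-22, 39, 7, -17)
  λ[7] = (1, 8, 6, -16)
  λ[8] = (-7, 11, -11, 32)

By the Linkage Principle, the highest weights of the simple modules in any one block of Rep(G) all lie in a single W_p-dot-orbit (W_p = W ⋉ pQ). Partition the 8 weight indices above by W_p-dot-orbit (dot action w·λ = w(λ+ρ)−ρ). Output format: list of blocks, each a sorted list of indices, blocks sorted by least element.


Root system A_4: the 4×4 matrix C matches after relabeling.

λ_j+ρ reflected into Ā_23 (⟨·,θ^∨⟩≤23); 4-tuples as given:

  1: (11, 0, 2, 2)
  2: (10, 2, 3, 5)
  3: (10, 2, 3, 5)
  4: (4, 2, 8, 1)
  5: (10, 2, 3, 5)
  6: (4, 2, 8, 1)
  7: (4, 2, 8, 1)
  8: (0, 10, 6, 1)

4 distinct reps among the 8 weights ⇒ 4 W_23-linkage classes:

[[1], [2, 3, 5], [4, 6, 7], [8]]


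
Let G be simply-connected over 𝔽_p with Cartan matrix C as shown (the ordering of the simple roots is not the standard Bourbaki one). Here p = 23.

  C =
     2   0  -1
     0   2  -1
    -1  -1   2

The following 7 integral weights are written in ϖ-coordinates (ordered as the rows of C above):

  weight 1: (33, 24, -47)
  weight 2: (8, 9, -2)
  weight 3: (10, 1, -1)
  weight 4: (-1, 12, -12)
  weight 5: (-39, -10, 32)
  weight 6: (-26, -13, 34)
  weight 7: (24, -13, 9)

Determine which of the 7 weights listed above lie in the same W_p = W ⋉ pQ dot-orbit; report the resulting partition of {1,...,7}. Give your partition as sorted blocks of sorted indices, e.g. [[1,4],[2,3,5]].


Cartan matrix: type A_3 (|W|=24); un-permuting the 3 rows.

λ_j+ρ reflected into Ā_23 (⟨·,θ^∨⟩≤23); 3-tuples as given:

  λ_1+ρ ↦ (11, 2, 0) · λ_2+ρ ↦ (8, 9, 1) · λ_3+ρ ↦ (11, 2, 0) · λ_4+ρ ↦ (11, 2, 0) · λ_5+ρ ↦ (8, 9, 1) · λ_6+ρ ↦ (11, 2, 0) · λ_7+ρ ↦ (11, 2, 0)

Linkage partition of the 7 weights (2 classes, p=23):

[[1, 3, 4, 6, 7], [2, 5]]


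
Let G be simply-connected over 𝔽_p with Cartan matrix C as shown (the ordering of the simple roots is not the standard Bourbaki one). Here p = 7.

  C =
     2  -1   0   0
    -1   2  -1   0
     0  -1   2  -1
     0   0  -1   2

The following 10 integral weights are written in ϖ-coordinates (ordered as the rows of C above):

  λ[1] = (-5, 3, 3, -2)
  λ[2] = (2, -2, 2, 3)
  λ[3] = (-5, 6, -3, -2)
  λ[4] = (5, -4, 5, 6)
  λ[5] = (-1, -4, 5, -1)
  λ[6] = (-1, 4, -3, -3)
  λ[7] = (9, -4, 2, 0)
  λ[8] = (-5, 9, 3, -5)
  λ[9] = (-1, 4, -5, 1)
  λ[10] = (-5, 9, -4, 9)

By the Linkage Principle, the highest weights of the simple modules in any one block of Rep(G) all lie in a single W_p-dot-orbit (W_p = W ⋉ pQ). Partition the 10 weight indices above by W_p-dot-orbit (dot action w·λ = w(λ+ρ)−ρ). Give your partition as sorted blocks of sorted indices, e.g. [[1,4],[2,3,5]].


Dynkin diagram of C (from the 6 off-diagonal −1 entries): A_4.

W_7-reps of the 10 weights in Ā_7 (same 4-coord order as C):

  1: (3, 0, 3, 0) · 2: (0, 1, 2, 2) · 3: (4, 0, 1, 2) · 4: (3, 1, 2, 0) · 5: (3, 0, 3, 0) · 6: (0, 1, 2, 2) · 7: (3, 0, 3, 0) · 8: (3, 0, 3, 0) · 9: (0, 1, 2, 2) · 10: (3, 0, 3, 0)

Grouping the 10 weights by Ā_7-representative: 4 linkage classes.

[[1, 5, 7, 8, 10], [2, 6, 9], [3], [4]]


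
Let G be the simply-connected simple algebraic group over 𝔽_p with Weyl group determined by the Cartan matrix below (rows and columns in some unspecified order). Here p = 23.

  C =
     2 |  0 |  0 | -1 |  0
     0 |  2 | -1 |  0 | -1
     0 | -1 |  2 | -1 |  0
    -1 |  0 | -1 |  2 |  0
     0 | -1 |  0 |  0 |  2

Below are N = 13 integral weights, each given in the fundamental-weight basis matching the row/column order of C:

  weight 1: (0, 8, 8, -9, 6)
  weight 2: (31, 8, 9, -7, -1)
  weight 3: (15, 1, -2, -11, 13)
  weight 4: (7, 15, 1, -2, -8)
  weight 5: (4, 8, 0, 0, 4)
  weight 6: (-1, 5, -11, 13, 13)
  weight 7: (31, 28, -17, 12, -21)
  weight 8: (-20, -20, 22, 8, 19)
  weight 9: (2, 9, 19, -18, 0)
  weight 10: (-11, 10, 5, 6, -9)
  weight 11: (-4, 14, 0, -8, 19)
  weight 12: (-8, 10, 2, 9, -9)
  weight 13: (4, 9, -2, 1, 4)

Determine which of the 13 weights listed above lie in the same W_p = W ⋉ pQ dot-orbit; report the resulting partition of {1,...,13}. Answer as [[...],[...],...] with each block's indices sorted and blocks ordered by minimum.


Cartan matrix: type A_5 (|W|=720); un-permuting the 5 rows.

W_23-reps of the 13 weights in Ā_23 (same 5-coord order as C):

  [1] (5, 9, 1, 1, 5) · [2] (1, 4, 6, 3, 9) · [3] (5, 9, 1, 1, 5) · [4] (5, 9, 1, 1, 5) · [5] (5, 9, 1, 1, 5) · [6] (1, 4, 6, 3, 9) · [7] (6, 3, 3, 3, 7) · [8] (1, 4, 6, 3, 9) · [9] (6, 3, 3, 3, 7) · [10] (6, 3, 3, 3, 7) · [11] (6, 3, 3, 3, 7) · [12] (6, 3, 3, 3, 7) · [13] (5, 9, 1, 1, 5)

Partition of {1..13} into 3 W_23-dot-orbits:

[[1, 3, 4, 5, 13], [2, 6, 8], [7, 9, 10, 11, 12]]


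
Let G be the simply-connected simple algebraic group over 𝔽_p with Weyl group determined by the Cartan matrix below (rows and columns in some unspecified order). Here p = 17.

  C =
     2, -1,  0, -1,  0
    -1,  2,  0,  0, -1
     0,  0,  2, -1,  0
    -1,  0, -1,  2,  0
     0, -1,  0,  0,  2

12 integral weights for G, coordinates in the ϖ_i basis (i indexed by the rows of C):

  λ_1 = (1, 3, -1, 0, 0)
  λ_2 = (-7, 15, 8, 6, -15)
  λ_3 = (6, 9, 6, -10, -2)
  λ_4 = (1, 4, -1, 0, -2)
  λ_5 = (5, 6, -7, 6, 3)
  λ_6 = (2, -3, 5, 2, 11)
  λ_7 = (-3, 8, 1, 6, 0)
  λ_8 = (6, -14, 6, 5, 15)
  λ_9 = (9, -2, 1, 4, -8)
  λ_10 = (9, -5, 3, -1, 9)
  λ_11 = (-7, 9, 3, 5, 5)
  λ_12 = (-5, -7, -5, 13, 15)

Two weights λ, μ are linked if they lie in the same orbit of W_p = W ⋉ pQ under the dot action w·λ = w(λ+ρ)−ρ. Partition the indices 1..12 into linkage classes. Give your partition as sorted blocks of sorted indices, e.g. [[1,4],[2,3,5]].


Root system A_5: the 5×5 matrix C matches after relabeling.

W_17-reps of the 12 weights in Ā_17 (same 5-coord order as C):

  [1] (2, 4, 0, 1, 1)
  [2] (2, 4, 0, 1, 1)
  [3] (2, 7, 2, 5, 1)
  [4] (2, 4, 0, 1, 1)
  [5] (6, 4, 1, 0, 3)
  [6] (1, 2, 1, 3, 5)
  [7] (2, 7, 2, 5, 1)
  [8] (6, 4, 1, 0, 3)
  [9] (2, 7, 2, 5, 1)
  [10] (6, 4, 1, 0, 3)
  [11] (6, 4, 1, 0, 3)
  [12] (6, 4, 1, 0, 3)

These 12 weights hit 4 W_17-dot-orbits; sizes (3, 3, 5, 1):

[[1, 2, 4], [3, 7, 9], [5, 8, 10, 11, 12], [6]]


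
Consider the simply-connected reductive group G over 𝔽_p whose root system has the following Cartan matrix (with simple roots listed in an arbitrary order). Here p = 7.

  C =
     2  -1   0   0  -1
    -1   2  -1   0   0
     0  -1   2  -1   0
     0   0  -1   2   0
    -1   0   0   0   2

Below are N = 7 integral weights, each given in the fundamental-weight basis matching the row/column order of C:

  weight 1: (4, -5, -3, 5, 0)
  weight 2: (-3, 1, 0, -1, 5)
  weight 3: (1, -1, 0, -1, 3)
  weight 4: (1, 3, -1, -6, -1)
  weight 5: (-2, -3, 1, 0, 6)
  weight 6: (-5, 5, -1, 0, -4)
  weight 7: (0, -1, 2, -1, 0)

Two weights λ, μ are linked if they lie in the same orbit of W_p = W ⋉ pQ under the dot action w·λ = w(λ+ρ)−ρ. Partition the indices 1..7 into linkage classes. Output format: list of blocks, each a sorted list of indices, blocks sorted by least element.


Root system A_5: the 5×5 matrix C matches after relabeling.

Ā_7 reps of the 7 weights (A_5, coords as presented):

  [1] (1, 1, 4, 0, 0) · [2] (2, 0, 1, 0, 4) · [3] (2, 0, 1, 0, 4) · [4] (1, 1, 4, 0, 0) · [5] (2, 0, 1, 0, 4) · [6] (2, 0, 1, 0, 4) · [7] (1, 0, 3, 0, 1)

The 7 indices split into 3 linkage classes (same alcove rep ⇔ same W_7-dot-orbit):

[[1, 4], [2, 3, 5, 6], [7]]


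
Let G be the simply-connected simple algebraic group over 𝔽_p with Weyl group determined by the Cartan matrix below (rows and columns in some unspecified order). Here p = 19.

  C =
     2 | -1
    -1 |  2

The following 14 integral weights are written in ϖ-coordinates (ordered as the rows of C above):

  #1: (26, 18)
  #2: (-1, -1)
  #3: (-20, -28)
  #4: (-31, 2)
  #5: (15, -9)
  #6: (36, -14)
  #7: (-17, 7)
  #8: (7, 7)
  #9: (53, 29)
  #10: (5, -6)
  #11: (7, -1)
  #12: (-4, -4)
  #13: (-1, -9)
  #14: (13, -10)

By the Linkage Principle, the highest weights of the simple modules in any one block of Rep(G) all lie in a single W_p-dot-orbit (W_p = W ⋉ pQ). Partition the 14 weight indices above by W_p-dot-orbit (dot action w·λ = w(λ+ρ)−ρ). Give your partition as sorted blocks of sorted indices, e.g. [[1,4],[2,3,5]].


Cartan matrix: type A_2 (|W|=6); un-permuting the 2 rows.

Ā_19 reps of the 14 weights (A_2, coords as presented):

  1: (8, 0)
  2: (0, 0)
  3: (8, 0)
  4: (8, 8)
  5: (8, 8)
  6: (1, 5)
  7: (8, 8)
  8: (8, 8)
  9: (8, 8)
  10: (1, 5)
  11: (8, 0)
  12: (3, 3)
  13: (8, 0)
  14: (5, 9)

The 14 indices split into 6 linkage classes (same alcove rep ⇔ same W_19-dot-orbit):

[[1, 3, 11, 13], [2], [4, 5, 7, 8, 9], [6, 10], [12], [14]]


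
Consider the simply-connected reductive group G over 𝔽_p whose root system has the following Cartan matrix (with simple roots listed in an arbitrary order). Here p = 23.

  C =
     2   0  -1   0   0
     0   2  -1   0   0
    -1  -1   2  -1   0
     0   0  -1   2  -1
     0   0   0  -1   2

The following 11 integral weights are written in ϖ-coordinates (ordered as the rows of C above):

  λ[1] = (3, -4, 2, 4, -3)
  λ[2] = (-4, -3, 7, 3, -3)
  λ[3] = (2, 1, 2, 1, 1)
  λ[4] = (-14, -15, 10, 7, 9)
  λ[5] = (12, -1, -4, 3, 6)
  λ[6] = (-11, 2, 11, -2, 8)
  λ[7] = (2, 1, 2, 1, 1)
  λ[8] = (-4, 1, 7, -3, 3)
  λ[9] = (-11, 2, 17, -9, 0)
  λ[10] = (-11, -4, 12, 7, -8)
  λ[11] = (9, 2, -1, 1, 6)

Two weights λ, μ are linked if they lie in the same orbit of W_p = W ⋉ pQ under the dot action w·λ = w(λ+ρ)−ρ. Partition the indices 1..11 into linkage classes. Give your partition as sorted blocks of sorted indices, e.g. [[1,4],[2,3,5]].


D_5 Cartan matrix, 5 simple roots permuted; ρ=(1,1,1,1,1).

Each λ_j+ρ reduced to Ā_23; 5-tuples below use C's row order:

  [1] (4, 3, 0, 3, 2)
  [2] (3, 2, 3, 2, 2)
  [3] (3, 2, 3, 2, 2)
  [4] (3, 2, 3, 2, 2)
  [5] (10, 3, 0, 1, 7)
  [6] (10, 3, 0, 1, 7)
  [7] (3, 2, 3, 2, 2)
  [8] (3, 2, 3, 2, 2)
  [9] (10, 3, 0, 1, 7)
  [10] (10, 3, 0, 1, 7)
  [11] (10, 3, 0, 1, 7)

Grouping the 11 weights by Ā_23-representative: 3 linkage classes.

[[1], [2, 3, 4, 7, 8], [5, 6, 9, 10, 11]]


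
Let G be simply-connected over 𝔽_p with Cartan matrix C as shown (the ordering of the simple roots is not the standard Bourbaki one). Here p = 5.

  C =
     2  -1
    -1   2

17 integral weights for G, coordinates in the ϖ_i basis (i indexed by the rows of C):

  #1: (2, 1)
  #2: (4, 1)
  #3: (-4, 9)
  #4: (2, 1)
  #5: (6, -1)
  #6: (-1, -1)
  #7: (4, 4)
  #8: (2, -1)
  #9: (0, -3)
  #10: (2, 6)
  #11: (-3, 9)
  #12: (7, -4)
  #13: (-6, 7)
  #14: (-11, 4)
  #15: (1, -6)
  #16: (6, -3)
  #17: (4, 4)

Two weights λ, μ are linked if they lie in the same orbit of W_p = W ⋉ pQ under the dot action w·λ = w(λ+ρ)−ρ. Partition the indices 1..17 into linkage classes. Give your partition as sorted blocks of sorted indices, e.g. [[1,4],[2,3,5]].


A_2 Cartan matrix, 2 simple roots permuted; ρ=(1,1).

Ā_5 reps of the 17 weights (A_2, coords as presented):

  λ_1+ρ ↦ (3, 2)
  λ_2+ρ ↦ (3, 0)
  λ_3+ρ ↦ (2, 0)
  λ_4+ρ ↦ (3, 2)
  λ_5+ρ ↦ (3, 2)
  λ_6+ρ ↦ (0, 0)
  λ_7+ρ ↦ (0, 0)
  λ_8+ρ ↦ (3, 0)
  λ_9+ρ ↦ (1, 1)
  λ_10+ρ ↦ (2, 0)
  λ_11+ρ ↦ (3, 0)
  λ_12+ρ ↦ (2, 0)
  λ_13+ρ ↦ (2, 0)
  λ_14+ρ ↦ (0, 0)
  λ_15+ρ ↦ (3, 2)
  λ_16+ρ ↦ (3, 0)
  λ_17+ρ ↦ (0, 0)

5 distinct reps among the 17 weights ⇒ 5 W_5-linkage classes:

[[1, 4, 5, 15], [2, 8, 11, 16], [3, 10, 12, 13], [6, 7, 14, 17], [9]]


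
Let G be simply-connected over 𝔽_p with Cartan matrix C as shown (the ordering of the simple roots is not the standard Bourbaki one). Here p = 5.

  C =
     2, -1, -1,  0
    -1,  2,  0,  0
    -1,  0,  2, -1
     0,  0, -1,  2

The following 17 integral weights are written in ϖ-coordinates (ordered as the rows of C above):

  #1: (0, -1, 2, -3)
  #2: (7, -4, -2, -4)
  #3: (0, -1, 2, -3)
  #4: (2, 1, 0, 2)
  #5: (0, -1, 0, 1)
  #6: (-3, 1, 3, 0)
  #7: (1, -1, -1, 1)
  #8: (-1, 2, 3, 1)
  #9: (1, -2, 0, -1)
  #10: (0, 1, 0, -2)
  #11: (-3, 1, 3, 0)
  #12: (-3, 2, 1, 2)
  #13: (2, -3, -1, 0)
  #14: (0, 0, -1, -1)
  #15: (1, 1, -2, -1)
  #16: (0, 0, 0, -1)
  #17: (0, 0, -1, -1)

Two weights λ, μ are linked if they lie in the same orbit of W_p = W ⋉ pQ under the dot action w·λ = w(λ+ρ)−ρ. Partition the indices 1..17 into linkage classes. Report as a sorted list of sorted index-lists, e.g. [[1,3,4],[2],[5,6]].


C ↔ A_4 under row/col permutation; |W(A_4)| = 120.

Each λ_j+ρ reduced to Ā_5; 4-tuples below use C's row order:

  λ_1 → (1, 0, 1, 2) · λ_2 → (1, 0, 1, 2) · λ_3 → (1, 0, 1, 2) · λ_4 → (1, 2, 0, 1) · λ_5 → (1, 0, 1, 2) · λ_6 → (2, 0, 2, 1) · λ_7 → (2, 0, 0, 2) · λ_8 → (1, 0, 1, 2) · λ_9 → (1, 1, 1, 0) · λ_10 → (1, 2, 0, 1) · λ_11 → (2, 0, 2, 1) · λ_12 → (2, 0, 0, 2) · λ_13 → (1, 2, 0, 1) · λ_14 → (1, 1, 0, 0) · λ_15 → (1, 2, 0, 1) · λ_16 → (1, 1, 1, 0) · λ_17 → (1, 1, 0, 0)

Partition of {1..17} into 6 W_5-dot-orbits:

[[1, 2, 3, 5, 8], [4, 10, 13, 15], [6, 11], [7, 12], [9, 16], [14, 17]]


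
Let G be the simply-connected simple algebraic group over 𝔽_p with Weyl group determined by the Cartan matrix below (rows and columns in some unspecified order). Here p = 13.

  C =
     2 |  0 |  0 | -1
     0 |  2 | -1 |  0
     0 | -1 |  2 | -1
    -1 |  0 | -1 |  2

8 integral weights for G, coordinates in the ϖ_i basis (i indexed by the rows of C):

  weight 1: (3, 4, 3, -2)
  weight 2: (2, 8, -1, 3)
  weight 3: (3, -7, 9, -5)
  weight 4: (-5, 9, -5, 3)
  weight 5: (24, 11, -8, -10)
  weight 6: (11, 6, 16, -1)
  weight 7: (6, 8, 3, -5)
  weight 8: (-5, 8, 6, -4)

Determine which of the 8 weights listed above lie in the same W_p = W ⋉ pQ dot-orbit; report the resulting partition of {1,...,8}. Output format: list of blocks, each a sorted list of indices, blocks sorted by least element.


A_4 Cartan matrix, 4 simple roots permuted; ρ=(1,1,1,1).

Folding the 8 weights λ_j+ρ into Ā_13 (reps in the given 4-coord order):

  1: (3, 5, 3, 1) · 2: (0, 6, 0, 4) · 3: (0, 6, 0, 4) · 4: (0, 6, 0, 4) · 5: (3, 5, 3, 1) · 6: (1, 2, 7, 3) · 7: (0, 6, 0, 4) · 8: (0, 6, 0, 4)

Grouping the 8 weights by Ā_13-representative: 3 linkage classes.

[[1, 5], [2, 3, 4, 7, 8], [6]]


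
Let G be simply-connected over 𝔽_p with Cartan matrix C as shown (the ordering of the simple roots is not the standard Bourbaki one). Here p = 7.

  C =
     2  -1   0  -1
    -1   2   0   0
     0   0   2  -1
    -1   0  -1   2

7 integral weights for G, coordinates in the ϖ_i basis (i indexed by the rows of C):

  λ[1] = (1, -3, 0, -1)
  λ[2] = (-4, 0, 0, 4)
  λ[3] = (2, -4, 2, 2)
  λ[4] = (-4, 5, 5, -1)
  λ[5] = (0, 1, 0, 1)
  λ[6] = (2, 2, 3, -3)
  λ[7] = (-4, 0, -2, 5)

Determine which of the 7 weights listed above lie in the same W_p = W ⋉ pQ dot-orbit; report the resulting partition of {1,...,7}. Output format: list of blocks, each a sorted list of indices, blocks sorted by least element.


A_4 Cartan matrix, 4 simple roots permuted; ρ=(1,1,1,1).

W_7-reps of the 7 weights in Ā_7 (same 4-coord order as C):

  1: (0, 2, 1, 0)
  2: (1, 2, 1, 2)
  3: (0, 1, 1, 3)
  4: (0, 1, 1, 3)
  5: (1, 2, 1, 2)
  6: (1, 2, 1, 2)
  7: (1, 2, 1, 2)

Linkage partition of the 7 weights (3 classes, p=7):

[[1], [2, 5, 6, 7], [3, 4]]


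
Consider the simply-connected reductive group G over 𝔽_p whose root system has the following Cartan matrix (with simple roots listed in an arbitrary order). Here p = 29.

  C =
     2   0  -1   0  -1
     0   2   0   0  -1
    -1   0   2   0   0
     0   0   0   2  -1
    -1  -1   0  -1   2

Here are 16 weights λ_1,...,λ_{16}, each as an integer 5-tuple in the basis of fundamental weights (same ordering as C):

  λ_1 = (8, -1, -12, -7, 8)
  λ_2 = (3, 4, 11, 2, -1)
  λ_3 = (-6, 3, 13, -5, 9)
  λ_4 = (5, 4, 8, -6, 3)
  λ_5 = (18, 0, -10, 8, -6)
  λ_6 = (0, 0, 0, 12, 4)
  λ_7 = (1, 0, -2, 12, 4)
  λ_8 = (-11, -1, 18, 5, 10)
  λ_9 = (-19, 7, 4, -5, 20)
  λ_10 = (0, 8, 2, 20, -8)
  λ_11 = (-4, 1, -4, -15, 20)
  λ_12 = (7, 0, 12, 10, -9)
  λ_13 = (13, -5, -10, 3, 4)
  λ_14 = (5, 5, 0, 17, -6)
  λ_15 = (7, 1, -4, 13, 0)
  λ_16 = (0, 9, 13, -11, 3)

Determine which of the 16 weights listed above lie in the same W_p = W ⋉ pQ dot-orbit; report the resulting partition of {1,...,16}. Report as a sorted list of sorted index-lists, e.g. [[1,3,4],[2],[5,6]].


Root system D_5: the 5×5 matrix C matches after relabeling.

Alcove-folded reps (p=29, 16 weights, presented ϖ-order):

  1: (2, 0, 9, 6, 1) · 2: (4, 5, 12, 3, 0) · 3: (5, 4, 9, 4, 1) · 4: (5, 4, 9, 4, 1) · 5: (5, 4, 9, 4, 1) · 6: (1, 1, 1, 13, 5) · 7: (1, 1, 1, 13, 5) · 8: (2, 0, 9, 6, 1) · 9: (0, 7, 13, 3, 1) · 10: (3, 2, 3, 14, 1) · 11: (3, 2, 3, 14, 1) · 12: (0, 7, 13, 3, 1) · 13: (5, 4, 9, 4, 1) · 14: (1, 1, 1, 13, 5) · 15: (3, 2, 3, 14, 1) · 16: (5, 4, 9, 4, 1)

The 16 indices split into 6 linkage classes (same alcove rep ⇔ same W_29-dot-orbit):

[[1, 8], [2], [3, 4, 5, 13, 16], [6, 7, 14], [9, 12], [10, 11, 15]]


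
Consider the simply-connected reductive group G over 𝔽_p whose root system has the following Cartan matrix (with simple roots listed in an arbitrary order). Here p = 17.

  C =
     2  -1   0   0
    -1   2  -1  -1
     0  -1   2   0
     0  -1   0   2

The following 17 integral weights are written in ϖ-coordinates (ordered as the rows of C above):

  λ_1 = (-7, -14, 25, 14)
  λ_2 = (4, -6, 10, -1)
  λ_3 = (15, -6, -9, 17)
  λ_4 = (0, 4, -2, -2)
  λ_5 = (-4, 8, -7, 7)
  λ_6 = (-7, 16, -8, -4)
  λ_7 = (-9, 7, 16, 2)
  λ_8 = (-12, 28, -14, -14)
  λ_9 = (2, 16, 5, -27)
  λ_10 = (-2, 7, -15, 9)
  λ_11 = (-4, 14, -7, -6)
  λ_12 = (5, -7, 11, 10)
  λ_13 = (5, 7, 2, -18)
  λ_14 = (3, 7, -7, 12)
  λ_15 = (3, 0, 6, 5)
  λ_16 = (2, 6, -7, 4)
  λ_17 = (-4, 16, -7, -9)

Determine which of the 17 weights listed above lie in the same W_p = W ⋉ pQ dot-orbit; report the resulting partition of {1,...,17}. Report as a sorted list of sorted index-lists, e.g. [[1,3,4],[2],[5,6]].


Root system D_4: the 4×4 matrix C matches after relabeling.

Folding the 17 weights λ_j+ρ into Ā_17 (reps in the given 4-coord order):

  λ_1+ρ ↦ (4, 2, 2, 5) · λ_2+ρ ↦ (0, 0, 6, 5) · λ_3+ρ ↦ (1, 3, 1, 1) · λ_4+ρ ↦ (1, 3, 1, 1) · λ_5+ρ ↦ (3, 0, 6, 8) · λ_6+ρ ↦ (6, 0, 7, 3) · λ_7+ρ ↦ (3, 0, 6, 8) · λ_8+ρ ↦ (1, 3, 1, 1) · λ_9+ρ ↦ (3, 0, 6, 8) · λ_10+ρ ↦ (6, 0, 7, 3) · λ_11+ρ ↦ (3, 1, 6, 5) · λ_12+ρ ↦ (0, 0, 6, 5) · λ_13+ρ ↦ (3, 0, 6, 8) · λ_14+ρ ↦ (4, 2, 2, 5) · λ_15+ρ ↦ (3, 1, 6, 5) · λ_16+ρ ↦ (3, 1, 6, 5) · λ_17+ρ ↦ (3, 0, 6, 8)

Linkage partition of the 17 weights (6 classes, p=17):

[[1, 14], [2, 12], [3, 4, 8], [5, 7, 9, 13, 17], [6, 10], [11, 15, 16]]


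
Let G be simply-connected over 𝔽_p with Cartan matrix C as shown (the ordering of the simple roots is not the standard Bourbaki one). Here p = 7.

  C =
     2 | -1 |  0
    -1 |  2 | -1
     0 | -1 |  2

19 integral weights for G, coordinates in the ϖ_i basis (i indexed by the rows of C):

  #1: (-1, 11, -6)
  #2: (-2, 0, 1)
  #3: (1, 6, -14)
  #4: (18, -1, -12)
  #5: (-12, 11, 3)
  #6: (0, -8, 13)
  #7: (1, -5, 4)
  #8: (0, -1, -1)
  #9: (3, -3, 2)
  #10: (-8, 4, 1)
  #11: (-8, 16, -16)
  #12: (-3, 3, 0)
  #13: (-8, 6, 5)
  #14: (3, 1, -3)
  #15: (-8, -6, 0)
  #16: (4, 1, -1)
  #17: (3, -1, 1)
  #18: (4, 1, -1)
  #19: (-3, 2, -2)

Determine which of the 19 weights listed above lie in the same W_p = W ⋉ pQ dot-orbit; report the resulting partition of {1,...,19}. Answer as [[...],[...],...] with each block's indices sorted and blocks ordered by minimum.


Root system A_3: the 3×3 matrix C matches after relabeling.

Alcove-folded reps (p=7, 19 weights, presented ϖ-order):

  λ_1+ρ ↦ (5, 2, 0);  λ_2+ρ ↦ (1, 0, 2);  λ_3+ρ ↦ (2, 0, 1);  λ_4+ρ ↦ (4, 0, 2);  λ_5+ρ ↦ (2, 2, 1);  λ_6+ρ ↦ (1, 0, 0);  λ_7+ρ ↦ (2, 2, 1);  λ_8+ρ ↦ (1, 0, 0);  λ_9+ρ ↦ (2, 2, 1);  λ_10+ρ ↦ (5, 2, 0);  λ_11+ρ ↦ (4, 0, 2);  λ_12+ρ ↦ (2, 2, 1);  λ_13+ρ ↦ (1, 0, 0);  λ_14+ρ ↦ (4, 0, 2);  λ_15+ρ ↦ (4, 0, 2);  λ_16+ρ ↦ (5, 2, 0);  λ_17+ρ ↦ (4, 0, 2);  λ_18+ρ ↦ (5, 2, 0);  λ_19+ρ ↦ (2, 0, 1)

Grouping the 19 weights by Ā_7-representative: 6 linkage classes.

[[1, 10, 16, 18], [2], [3, 19], [4, 11, 14, 15, 17], [5, 7, 9, 12], [6, 8, 13]]


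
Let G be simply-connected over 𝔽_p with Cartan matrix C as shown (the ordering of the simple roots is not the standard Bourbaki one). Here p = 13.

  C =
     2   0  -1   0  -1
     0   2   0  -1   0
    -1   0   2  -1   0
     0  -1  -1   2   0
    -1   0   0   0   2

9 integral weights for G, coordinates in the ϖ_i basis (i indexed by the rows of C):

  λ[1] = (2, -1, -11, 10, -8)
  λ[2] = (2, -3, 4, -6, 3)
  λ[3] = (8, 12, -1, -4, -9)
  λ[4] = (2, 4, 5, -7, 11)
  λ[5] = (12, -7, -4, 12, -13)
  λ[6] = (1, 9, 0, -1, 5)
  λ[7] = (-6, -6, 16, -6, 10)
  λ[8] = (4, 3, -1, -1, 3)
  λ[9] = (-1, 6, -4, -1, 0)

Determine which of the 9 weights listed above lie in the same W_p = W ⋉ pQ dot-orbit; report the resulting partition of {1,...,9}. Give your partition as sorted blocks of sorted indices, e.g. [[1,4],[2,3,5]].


A_5 Cartan matrix, 5 simple roots permuted; ρ=(1,1,1,1,1).

W_13-reps of the 9 weights in Ā_13 (same 5-coord order as C):

    λ_1+ρ ↦ (3, 2, 1, 0, 6)
    λ_2+ρ ↦ (1, 5, 2, 0, 4)
    λ_3+ρ ↦ (2, 4, 1, 0, 0)
    λ_4+ρ ↦ (1, 5, 2, 0, 4)
    λ_5+ρ ↦ (2, 4, 1, 0, 0)
    λ_6+ρ ↦ (2, 4, 1, 0, 0)
    λ_7+ρ ↦ (1, 5, 2, 0, 4)
    λ_8+ρ ↦ (5, 4, 0, 0, 4)
    λ_9+ρ ↦ (2, 4, 1, 0, 0)

Linkage partition of the 9 weights (4 classes, p=13):

[[1], [2, 4, 7], [3, 5, 6, 9], [8]]


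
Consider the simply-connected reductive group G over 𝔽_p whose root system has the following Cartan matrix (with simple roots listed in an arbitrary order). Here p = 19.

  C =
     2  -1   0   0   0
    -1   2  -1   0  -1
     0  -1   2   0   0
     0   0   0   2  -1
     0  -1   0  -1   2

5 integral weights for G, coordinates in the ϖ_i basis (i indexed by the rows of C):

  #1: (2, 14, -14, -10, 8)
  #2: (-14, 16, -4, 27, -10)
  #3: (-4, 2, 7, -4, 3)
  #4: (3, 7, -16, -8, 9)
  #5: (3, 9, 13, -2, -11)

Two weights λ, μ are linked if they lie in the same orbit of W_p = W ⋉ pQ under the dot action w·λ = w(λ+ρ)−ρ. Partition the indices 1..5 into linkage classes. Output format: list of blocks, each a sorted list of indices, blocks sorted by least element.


Dynkin diagram of C (from the 8 off-diagonal −1 entries): D_5.

Ā_19 reps of the 5 weights (D_5, coords as presented):

  1: (5, 3, 5, 1, 1) · 2: (5, 3, 5, 1, 1) · 3: (3, 0, 8, 3, 1) · 4: (3, 0, 8, 3, 1) · 5: (5, 3, 5, 1, 1)

Grouping the 5 weights by Ā_19-representative: 2 linkage classes.

[[1, 2, 5], [3, 4]]


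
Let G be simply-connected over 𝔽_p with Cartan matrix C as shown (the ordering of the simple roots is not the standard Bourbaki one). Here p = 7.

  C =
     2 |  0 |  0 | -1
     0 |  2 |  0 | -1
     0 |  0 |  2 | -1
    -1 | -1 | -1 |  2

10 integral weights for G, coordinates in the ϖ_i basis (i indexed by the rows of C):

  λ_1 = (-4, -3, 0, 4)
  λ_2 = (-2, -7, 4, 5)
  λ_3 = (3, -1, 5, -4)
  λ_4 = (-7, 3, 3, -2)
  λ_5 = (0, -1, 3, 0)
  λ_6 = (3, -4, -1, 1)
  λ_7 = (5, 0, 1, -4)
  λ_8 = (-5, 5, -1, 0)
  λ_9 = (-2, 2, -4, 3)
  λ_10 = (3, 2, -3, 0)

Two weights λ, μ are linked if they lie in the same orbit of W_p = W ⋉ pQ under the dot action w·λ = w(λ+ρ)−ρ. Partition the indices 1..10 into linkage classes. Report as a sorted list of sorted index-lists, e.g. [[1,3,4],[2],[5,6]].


Type D_4, rank 4, |W|=192; reorder rows/cols to standard.

Alcove-folded reps (p=7, 10 weights, presented ϖ-order):

  [1] (3, 2, 1, 0)
  [2] (3, 2, 1, 0)
  [3] (1, 3, 3, 0)
  [4] (1, 3, 3, 0)
  [5] (1, 0, 4, 1)
  [6] (3, 2, 1, 0)
  [7] (3, 2, 1, 0)
  [8] (1, 3, 3, 0)
  [9] (1, 3, 3, 0)
  [10] (3, 2, 1, 0)

Linkage partition of the 10 weights (3 classes, p=7):

[[1, 2, 6, 7, 10], [3, 4, 8, 9], [5]]


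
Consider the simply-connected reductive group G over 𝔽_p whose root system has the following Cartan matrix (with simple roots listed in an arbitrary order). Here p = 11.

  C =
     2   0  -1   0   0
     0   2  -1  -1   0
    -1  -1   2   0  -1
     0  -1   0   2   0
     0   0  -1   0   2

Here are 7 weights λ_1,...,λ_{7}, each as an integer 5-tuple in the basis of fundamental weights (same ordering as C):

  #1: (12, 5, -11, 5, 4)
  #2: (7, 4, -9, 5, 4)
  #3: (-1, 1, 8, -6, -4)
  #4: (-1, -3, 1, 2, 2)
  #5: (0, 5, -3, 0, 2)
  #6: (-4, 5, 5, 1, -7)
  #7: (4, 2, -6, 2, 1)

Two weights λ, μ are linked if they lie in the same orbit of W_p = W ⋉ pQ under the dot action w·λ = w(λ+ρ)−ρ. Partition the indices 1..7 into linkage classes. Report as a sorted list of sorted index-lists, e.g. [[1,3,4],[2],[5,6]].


Dynkin diagram of C (from the 8 off-diagonal −1 entries): D_5.

Alcove-folded reps (p=11, 7 weights, presented ϖ-order):

  λ_1+ρ ↦ (1, 2, 1, 1, 1);  λ_2+ρ ↦ (0, 2, 0, 1, 3);  λ_3+ρ ↦ (0, 2, 0, 1, 3);  λ_4+ρ ↦ (0, 2, 0, 1, 3);  λ_5+ρ ↦ (1, 2, 1, 1, 1);  λ_6+ρ ↦ (0, 2, 0, 1, 3);  λ_7+ρ ↦ (0, 2, 0, 1, 3)

Partition of {1..7} into 2 W_11-dot-orbits:

[[1, 5], [2, 3, 4, 6, 7]]


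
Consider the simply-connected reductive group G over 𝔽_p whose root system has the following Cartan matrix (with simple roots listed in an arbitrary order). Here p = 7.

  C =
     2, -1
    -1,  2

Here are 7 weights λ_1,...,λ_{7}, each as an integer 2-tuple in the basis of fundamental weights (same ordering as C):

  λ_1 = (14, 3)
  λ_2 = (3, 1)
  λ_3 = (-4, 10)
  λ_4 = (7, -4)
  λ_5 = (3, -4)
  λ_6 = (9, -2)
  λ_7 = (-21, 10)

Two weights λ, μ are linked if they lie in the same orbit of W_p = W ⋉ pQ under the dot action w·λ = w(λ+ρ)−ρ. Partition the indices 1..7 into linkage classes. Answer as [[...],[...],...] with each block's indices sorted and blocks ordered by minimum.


Root system A_2: the 2×2 matrix C matches after relabeling.

W_7-reps of the 7 weights in Ā_7 (same 2-coord order as C):

    λ_1+ρ ↦ (4, 2)
    λ_2+ρ ↦ (4, 2)
    λ_3+ρ ↦ (1, 3)
    λ_4+ρ ↦ (4, 2)
    λ_5+ρ ↦ (1, 3)
    λ_6+ρ ↦ (4, 2)
    λ_7+ρ ↦ (4, 2)

2 distinct reps among the 7 weights ⇒ 2 W_7-linkage classes:

[[1, 2, 4, 6, 7], [3, 5]]


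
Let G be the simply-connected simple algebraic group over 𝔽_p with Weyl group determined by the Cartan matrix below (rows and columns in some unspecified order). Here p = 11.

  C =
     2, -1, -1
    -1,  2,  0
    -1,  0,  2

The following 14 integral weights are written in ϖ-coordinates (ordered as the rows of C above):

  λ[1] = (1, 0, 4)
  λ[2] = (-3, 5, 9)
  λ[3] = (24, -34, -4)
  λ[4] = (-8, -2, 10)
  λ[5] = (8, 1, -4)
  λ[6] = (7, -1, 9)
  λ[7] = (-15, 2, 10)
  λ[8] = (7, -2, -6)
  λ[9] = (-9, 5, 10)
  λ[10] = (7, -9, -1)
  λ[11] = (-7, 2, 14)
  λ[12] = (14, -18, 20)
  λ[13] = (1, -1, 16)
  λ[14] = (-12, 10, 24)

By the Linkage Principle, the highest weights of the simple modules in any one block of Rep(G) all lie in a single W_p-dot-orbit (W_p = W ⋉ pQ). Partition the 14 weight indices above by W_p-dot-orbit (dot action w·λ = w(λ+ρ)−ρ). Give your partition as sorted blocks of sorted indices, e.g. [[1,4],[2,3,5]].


A_3 Cartan matrix, 3 simple roots permuted; ρ=(1,1,1).

Ā_11 reps of the 14 weights (A_3, coords as presented):

    [1] (2, 1, 5)
    [2] (2, 1, 5)
    [3] (0, 8, 0)
    [4] (1, 7, 3)
    [5] (6, 2, 3)
    [6] (1, 7, 3)
    [7] (0, 8, 0)
    [8] (2, 1, 5)
    [9] (6, 2, 3)
    [10] (0, 8, 0)
    [11] (2, 1, 5)
    [12] (2, 1, 5)
    [13] (6, 2, 3)
    [14] (0, 8, 0)

The 14 indices split into 4 linkage classes (same alcove rep ⇔ same W_11-dot-orbit):

[[1, 2, 8, 11, 12], [3, 7, 10, 14], [4, 6], [5, 9, 13]]


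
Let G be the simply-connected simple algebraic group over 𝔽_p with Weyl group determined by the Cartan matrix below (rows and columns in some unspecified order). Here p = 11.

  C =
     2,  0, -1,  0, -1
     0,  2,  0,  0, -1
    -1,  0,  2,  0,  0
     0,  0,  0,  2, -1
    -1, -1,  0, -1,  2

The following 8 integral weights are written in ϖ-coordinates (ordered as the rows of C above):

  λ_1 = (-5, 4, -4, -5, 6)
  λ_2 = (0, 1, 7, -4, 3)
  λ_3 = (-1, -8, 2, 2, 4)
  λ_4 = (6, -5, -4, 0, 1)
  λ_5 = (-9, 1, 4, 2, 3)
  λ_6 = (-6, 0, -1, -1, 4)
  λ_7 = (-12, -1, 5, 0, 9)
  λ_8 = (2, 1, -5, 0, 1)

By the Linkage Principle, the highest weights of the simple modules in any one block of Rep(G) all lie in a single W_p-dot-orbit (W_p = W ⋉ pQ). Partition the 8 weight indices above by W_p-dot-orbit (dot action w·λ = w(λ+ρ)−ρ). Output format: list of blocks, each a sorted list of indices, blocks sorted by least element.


Dynkin diagram of C (from the 8 off-diagonal −1 entries): D_5.

W_11-reps of the 8 weights in Ā_11 (same 5-coord order as C):

  λ_1 → (0, 1, 3, 0, 3) · λ_2 → (1, 2, 3, 1, 1) · λ_3 → (2, 5, 1, 1, 0) · λ_4 → (1, 2, 3, 1, 1) · λ_5 → (1, 2, 3, 1, 1) · λ_6 → (0, 1, 5, 0, 0) · λ_7 → (0, 1, 5, 0, 0) · λ_8 → (1, 2, 3, 1, 1)

The 8 indices split into 4 linkage classes (same alcove rep ⇔ same W_11-dot-orbit):

[[1], [2, 4, 5, 8], [3], [6, 7]]


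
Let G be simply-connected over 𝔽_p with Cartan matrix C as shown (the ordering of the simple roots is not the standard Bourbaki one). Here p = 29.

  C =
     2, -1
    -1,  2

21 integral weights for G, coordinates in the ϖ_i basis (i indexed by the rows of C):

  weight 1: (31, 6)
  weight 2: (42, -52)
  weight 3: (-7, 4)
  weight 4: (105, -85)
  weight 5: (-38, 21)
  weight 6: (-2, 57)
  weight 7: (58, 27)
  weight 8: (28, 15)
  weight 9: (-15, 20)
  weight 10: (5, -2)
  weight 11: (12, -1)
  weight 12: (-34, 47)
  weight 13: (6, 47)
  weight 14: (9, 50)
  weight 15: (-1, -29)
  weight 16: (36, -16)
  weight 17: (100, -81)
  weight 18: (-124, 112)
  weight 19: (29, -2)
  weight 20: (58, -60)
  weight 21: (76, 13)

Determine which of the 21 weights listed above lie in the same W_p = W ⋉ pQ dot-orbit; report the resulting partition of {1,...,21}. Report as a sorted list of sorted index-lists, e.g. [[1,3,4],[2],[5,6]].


Root system A_2: the 2×2 matrix C matches after relabeling.

Folding the 21 weights λ_j+ρ into Ā_29 (reps in the given 2-coord order):

    1: (19, 3)
    2: (14, 7)
    3: (5, 1)
    4: (19, 3)
    5: (14, 7)
    6: (28, 0)
    7: (28, 0)
    8: (13, 0)
    9: (14, 7)
    10: (5, 1)
    11: (13, 0)
    12: (10, 4)
    13: (19, 3)
    14: (19, 3)
    15: (28, 0)
    16: (14, 7)
    17: (14, 7)
    18: (19, 3)
    19: (28, 0)
    20: (28, 0)
    21: (10, 4)

Grouping the 21 weights by Ā_29-representative: 6 linkage classes.

[[1, 4, 13, 14, 18], [2, 5, 9, 16, 17], [3, 10], [6, 7, 15, 19, 20], [8, 11], [12, 21]]


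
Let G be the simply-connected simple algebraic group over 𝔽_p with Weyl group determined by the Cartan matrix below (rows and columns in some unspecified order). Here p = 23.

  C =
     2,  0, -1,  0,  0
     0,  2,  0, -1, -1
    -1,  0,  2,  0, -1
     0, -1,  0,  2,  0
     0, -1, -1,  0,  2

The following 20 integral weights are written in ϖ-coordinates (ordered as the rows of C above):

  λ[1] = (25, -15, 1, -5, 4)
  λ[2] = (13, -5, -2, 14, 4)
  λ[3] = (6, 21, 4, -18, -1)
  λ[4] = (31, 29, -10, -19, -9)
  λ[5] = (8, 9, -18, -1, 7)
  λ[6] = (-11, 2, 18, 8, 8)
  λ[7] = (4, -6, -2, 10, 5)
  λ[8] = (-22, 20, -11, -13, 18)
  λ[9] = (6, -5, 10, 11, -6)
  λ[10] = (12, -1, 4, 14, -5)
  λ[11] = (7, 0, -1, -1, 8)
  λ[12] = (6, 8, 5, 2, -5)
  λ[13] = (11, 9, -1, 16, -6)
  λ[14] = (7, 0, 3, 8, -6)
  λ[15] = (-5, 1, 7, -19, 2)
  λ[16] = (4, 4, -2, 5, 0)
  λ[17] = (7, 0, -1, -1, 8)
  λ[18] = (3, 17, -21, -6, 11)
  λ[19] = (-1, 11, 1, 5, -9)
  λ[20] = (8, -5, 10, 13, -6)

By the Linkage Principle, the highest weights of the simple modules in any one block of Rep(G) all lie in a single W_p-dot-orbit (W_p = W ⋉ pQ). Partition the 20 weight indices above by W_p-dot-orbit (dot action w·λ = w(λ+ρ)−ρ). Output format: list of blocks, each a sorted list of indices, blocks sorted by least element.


A_5 Cartan matrix, 5 simple roots permuted; ρ=(1,1,1,1,1).

W_23-reps of the 20 weights in Ā_23 (same 5-coord order as C):

  λ_1+ρ ↦ (5, 3, 4, 2, 4);  λ_2+ρ ↦ (7, 4, 1, 5, 0);  λ_3+ρ ↦ (4, 5, 1, 6, 0);  λ_4+ρ ↦ (7, 4, 1, 5, 0);  λ_5+ρ ↦ (8, 1, 0, 0, 9);  λ_6+ρ ↦ (7, 5, 2, 3, 4);  λ_7+ρ ↦ (4, 5, 1, 6, 0);  λ_8+ρ ↦ (7, 5, 2, 3, 4);  λ_9+ρ ↦ (7, 5, 2, 3, 4);  λ_10+ρ ↦ (7, 4, 1, 5, 0);  λ_11+ρ ↦ (8, 1, 0, 0, 9);  λ_12+ρ ↦ (7, 5, 2, 3, 4);  λ_13+ρ ↦ (4, 5, 1, 6, 0);  λ_14+ρ ↦ (7, 4, 1, 5, 0);  λ_15+ρ ↦ (5, 3, 4, 2, 4);  λ_16+ρ ↦ (4, 5, 1, 6, 0);  λ_17+ρ ↦ (8, 1, 0, 0, 9);  λ_18+ρ ↦ (5, 3, 4, 2, 4);  λ_19+ρ ↦ (6, 4, 0, 6, 2);  λ_20+ρ ↦ (7, 5, 2, 3, 4)

Grouping the 20 weights by Ā_23-representative: 6 linkage classes.

[[1, 15, 18], [2, 4, 10, 14], [3, 7, 13, 16], [5, 11, 17], [6, 8, 9, 12, 20], [19]]


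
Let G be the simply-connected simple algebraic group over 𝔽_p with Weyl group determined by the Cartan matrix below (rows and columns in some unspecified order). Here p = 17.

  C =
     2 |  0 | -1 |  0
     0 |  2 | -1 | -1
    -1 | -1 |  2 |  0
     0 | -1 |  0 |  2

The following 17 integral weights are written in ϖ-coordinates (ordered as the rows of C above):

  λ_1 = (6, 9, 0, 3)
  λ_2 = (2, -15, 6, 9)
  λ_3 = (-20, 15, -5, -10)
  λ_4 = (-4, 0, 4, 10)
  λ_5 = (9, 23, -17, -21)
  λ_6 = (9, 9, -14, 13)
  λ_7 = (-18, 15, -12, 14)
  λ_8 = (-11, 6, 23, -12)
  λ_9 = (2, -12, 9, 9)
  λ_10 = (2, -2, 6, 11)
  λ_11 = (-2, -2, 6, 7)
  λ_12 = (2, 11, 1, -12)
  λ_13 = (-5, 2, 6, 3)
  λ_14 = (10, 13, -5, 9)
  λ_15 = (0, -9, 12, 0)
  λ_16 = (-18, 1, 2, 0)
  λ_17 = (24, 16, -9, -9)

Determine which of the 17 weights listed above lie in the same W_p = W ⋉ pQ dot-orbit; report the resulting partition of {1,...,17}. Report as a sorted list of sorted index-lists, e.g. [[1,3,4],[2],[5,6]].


Type A_4, rank 4, |W|=120; reorder rows/cols to standard.

Folding the 17 weights λ_j+ρ into Ā_17 (reps in the given 4-coord order):

    [1] (2, 9, 1, 1)
    [2] (4, 3, 3, 4)
    [3] (2, 9, 1, 1)
    [4] (3, 1, 2, 11)
    [5] (2, 9, 1, 1)
    [6] (4, 3, 3, 4)
    [7] (3, 1, 2, 11)
    [8] (4, 3, 3, 4)
    [9] (2, 9, 1, 1)
    [10] (1, 1, 5, 7)
    [11] (1, 1, 5, 7)
    [12] (3, 1, 2, 11)
    [13] (4, 3, 3, 4)
    [14] (4, 3, 3, 4)
    [15] (1, 1, 5, 7)
    [16] (3, 1, 2, 11)
    [17] (0, 8, 0, 1)

5 distinct reps among the 17 weights ⇒ 5 W_17-linkage classes:

[[1, 3, 5, 9], [2, 6, 8, 13, 14], [4, 7, 12, 16], [10, 11, 15], [17]]


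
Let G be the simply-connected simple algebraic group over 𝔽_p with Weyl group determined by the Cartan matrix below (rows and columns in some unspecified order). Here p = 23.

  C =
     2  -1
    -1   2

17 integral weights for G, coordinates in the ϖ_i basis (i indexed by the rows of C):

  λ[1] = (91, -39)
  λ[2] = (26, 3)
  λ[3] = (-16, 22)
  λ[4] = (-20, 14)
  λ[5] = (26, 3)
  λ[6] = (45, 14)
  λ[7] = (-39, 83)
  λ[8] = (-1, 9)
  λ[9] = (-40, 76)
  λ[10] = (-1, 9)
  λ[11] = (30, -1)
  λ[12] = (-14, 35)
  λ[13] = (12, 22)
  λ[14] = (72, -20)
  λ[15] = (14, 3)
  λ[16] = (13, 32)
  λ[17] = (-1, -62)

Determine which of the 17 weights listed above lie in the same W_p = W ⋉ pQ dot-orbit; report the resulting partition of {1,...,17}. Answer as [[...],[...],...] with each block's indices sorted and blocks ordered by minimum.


A_2 Cartan matrix, 2 simple roots permuted; ρ=(1,1).

λ_j+ρ reflected into Ā_23 (⟨·,θ^∨⟩≤23); 2-tuples as given:

  λ_1 → (0, 8);  λ_2 → (15, 4);  λ_3 → (15, 8);  λ_4 → (15, 4);  λ_5 → (15, 4);  λ_6 → (15, 8);  λ_7 → (0, 8);  λ_8 → (0, 10);  λ_9 → (8, 7);  λ_10 → (0, 10);  λ_11 → (15, 8);  λ_12 → (0, 10);  λ_13 → (0, 10);  λ_14 → (15, 4);  λ_15 → (15, 4);  λ_16 → (9, 1);  λ_17 → (0, 8)

The 17 indices split into 6 linkage classes (same alcove rep ⇔ same W_23-dot-orbit):

[[1, 7, 17], [2, 4, 5, 14, 15], [3, 6, 11], [8, 10, 12, 13], [9], [16]]


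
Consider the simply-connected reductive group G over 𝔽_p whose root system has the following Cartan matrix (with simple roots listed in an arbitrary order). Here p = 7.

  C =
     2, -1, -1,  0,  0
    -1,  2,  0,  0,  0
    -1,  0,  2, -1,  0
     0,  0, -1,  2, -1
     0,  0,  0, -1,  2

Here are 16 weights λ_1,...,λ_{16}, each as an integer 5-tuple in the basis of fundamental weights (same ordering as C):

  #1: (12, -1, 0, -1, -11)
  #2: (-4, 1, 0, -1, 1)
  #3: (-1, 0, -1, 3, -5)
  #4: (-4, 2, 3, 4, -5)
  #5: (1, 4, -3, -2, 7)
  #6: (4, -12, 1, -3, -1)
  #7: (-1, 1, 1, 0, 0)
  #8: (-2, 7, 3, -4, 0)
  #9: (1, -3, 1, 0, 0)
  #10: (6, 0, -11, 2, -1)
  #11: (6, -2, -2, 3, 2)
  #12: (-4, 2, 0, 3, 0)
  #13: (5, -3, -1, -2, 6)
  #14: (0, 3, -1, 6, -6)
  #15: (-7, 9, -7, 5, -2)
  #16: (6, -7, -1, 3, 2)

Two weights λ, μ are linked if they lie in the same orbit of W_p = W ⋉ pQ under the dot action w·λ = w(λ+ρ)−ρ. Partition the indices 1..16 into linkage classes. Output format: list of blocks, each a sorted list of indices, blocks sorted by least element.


C ↔ A_5 under row/col permutation; |W(A_5)| = 720.

λ_j+ρ reflected into Ā_7 (⟨·,θ^∨⟩≤7); 5-tuples as given:

  λ_1+ρ ↦ (0, 1, 0, 0, 4);  λ_2+ρ ↦ (0, 1, 0, 2, 0);  λ_3+ρ ↦ (0, 1, 0, 0, 4);  λ_4+ρ ↦ (1, 2, 1, 1, 2);  λ_5+ρ ↦ (0, 1, 0, 2, 0);  λ_6+ρ ↦ (0, 1, 0, 2, 0);  λ_7+ρ ↦ (0, 2, 2, 1, 1);  λ_8+ρ ↦ (0, 3, 1, 0, 1);  λ_9+ρ ↦ (0, 2, 2, 1, 1);  λ_10+ρ ↦ (0, 1, 0, 0, 4);  λ_11+ρ ↦ (0, 3, 1, 0, 1);  λ_12+ρ ↦ (1, 0, 2, 2, 1);  λ_13+ρ ↦ (0, 3, 1, 0, 1);  λ_14+ρ ↦ (0, 1, 0, 2, 0);  λ_15+ρ ↦ (0, 3, 1, 0, 1);  λ_16+ρ ↦ (0, 1, 0, 0, 4)

The 16 indices split into 6 linkage classes (same alcove rep ⇔ same W_7-dot-orbit):

[[1, 3, 10, 16], [2, 5, 6, 14], [4], [7, 9], [8, 11, 13, 15], [12]]
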